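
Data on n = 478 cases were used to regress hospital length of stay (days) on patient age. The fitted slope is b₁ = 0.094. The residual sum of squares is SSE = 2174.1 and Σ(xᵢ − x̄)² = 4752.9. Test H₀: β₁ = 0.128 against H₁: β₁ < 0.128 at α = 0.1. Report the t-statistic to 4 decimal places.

MSE = SSE/(n − 2) = 2174.1/476 = 4.56744.
SE(b₁) = √(MSE/Sₓₓ) = √(4.56744/4752.9) = 0.0309997.
t = (0.094 − 0.128) / 0.0309997 = -1.0968.
df = n − 2 = 476.
One-sided p ≈ 0.1366, which is ≥ 0.1, so fail to reject H₀.
The data do not give significant evidence that the true slope on patient age is below 0.128 days per unit.

t = -1.0968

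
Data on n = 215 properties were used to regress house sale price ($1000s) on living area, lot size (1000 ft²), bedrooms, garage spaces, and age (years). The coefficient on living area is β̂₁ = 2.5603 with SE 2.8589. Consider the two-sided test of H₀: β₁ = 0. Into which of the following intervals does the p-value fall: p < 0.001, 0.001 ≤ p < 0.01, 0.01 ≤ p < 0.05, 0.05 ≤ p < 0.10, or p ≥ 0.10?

t = 2.5603 / 2.8589 = 0.896.
df = n − k − 1 = 215 − 5 − 1 = 209.
Two-sided p = 2·P(T_{209} > |t|) ≈ 0.3715.
So p ≥ 0.10.

p ≥ 0.10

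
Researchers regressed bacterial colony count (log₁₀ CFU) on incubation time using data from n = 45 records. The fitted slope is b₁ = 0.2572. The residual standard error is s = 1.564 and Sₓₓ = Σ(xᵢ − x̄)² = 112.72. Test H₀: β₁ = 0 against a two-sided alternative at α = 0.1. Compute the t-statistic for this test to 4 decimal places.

t = 1.7460

SE(b₁) = s/√Sₓₓ = 1.564/√112.72 = 0.147311.
t = 0.2572 / 0.147311 = 1.7460.
df = n − 2 = 43.
Two-sided p ≈ 0.0880, which is < 0.1, so reject H₀.
There is evidence that incubation time is associated with bacterial colony count.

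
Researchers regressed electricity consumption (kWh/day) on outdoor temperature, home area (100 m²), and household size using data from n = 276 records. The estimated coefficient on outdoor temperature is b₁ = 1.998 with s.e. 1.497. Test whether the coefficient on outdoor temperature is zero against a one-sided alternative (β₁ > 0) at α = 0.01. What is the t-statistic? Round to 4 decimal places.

t = 1.3347

H₀: β₁ = 0 vs H₁: β₁ > 0.
t = (b₁ − β₁⁰)/SE = 1.998 / 1.497 = 1.3347.
df = n − k − 1 = 276 − 3 − 1 = 272.
One-sided p ≈ 0.0916, which is ≥ 0.01, so fail to reject H₀.
The data do not give significant evidence that the true slope on outdoor temperature is positive, holding the other predictors fixed.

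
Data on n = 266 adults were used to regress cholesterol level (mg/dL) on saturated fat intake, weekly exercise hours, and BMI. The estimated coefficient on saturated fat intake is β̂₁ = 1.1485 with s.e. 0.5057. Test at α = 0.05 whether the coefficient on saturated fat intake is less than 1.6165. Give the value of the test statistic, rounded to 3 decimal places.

H₀: β₁ = 1.6165 vs H₁: β₁ < 1.6165.
t = (β̂₁ − β₁⁰)/SE = (1.1485 − 1.6165) / 0.5057 = -0.925.
df = n − k − 1 = 266 − 3 − 1 = 262.
One-sided p ≈ 0.1778, which is ≥ 0.05, so fail to reject H₀.
The data do not give significant evidence that the true slope on saturated fat intake is below 1.6165 mg/dL per unit, holding the other predictors fixed.

t = -0.925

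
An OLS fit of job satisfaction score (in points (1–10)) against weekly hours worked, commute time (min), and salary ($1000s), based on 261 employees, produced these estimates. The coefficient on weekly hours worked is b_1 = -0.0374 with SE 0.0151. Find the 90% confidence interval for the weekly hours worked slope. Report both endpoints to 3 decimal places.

df = n − k − 1 = 261 − 3 − 1 = 257.
t* = t_{0.05, 257} = 1.650804.
Margin = t* × SE = 1.650804 × 0.0151 = 0.02493.
CI: -0.0374 ± 0.02493 → (-0.062, -0.012).
With 90% confidence, each one-unit increase in weekly hours worked is associated with a change of between -0.062 and -0.012 points (1–10) in job satisfaction score, holding the other predictors fixed.

(-0.062, -0.012)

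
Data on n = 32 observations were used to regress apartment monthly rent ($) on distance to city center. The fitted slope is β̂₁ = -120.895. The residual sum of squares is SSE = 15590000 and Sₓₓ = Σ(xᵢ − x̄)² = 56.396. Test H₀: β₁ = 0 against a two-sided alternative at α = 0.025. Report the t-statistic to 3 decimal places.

t = -1.259

MSE = SSE/(n − 2) = 15590000/30 = 519667.
SE(β̂₁) = √(MSE/Sₓₓ) = √(519667/56.396) = 95.9927.
t = -120.895 / 95.9927 = -1.259.
df = n − 2 = 30.
Two-sided p ≈ 0.2176, which is ≥ 0.025, so fail to reject H₀.
The data do not give significant evidence of an association between distance to city center and apartment monthly rent.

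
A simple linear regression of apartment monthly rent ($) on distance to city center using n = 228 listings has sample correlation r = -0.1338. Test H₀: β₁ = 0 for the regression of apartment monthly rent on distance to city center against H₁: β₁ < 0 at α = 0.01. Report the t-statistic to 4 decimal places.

t = r·√(n − 2)/√(1 − r²) = -0.1338·√226/√0.982098 = -2.0297.
df = n − 2 = 226.
One-sided p ≈ 0.0218, which is ≥ 0.01, so fail to reject H₀.
The data do not give significant evidence of a linear association between distance to city center and apartment monthly rent.

t = -2.0297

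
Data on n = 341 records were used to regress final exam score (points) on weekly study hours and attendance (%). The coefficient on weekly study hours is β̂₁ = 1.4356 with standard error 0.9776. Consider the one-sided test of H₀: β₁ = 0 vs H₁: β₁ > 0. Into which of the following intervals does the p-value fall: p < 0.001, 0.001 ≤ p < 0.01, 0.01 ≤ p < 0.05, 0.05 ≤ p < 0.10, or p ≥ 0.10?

0.05 ≤ p < 0.10

t = 1.4356 / 0.9776 = 1.468.
df = n − k − 1 = 341 − 2 − 1 = 338.
One-sided p = P(T_{338} > t) ≈ 0.0715.
So 0.05 ≤ p < 0.10.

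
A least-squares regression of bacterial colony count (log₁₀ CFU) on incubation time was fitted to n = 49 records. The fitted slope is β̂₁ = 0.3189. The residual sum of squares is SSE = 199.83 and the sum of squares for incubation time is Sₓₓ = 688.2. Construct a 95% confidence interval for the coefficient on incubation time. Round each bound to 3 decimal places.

(0.161, 0.477)

MSE = SSE/(n − 2) = 199.83/47 = 4.2517.
SE(β̂₁) = √(MSE/Sₓₓ) = √(4.2517/688.2) = 0.0786003.
df = n − 2 = 47.
t* = t_{0.025, 47} = 2.011741.
Margin = t* × SE = 2.011741 × 0.0786003 = 0.15812.
CI: 0.3189 ± 0.15812 → (0.161, 0.477).
With 95% confidence, each one-unit increase in incubation time is associated with a change of between 0.161 and 0.477 log₁₀ CFU in bacterial colony count.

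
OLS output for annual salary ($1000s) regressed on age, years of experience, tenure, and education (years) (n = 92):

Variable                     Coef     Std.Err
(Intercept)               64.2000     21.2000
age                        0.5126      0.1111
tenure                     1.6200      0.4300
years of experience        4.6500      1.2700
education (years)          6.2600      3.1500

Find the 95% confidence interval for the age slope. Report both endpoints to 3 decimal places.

(0.292, 0.733)

Read off: b = 0.5126, SE = 0.1111 for age.
df = n − k − 1 = 92 − 4 − 1 = 87.
t* = t_{0.025, 87} = 1.987608.
Margin = t* × SE = 1.987608 × 0.1111 = 0.22082.
CI: 0.5126 ± 0.22082 → (0.292, 0.733).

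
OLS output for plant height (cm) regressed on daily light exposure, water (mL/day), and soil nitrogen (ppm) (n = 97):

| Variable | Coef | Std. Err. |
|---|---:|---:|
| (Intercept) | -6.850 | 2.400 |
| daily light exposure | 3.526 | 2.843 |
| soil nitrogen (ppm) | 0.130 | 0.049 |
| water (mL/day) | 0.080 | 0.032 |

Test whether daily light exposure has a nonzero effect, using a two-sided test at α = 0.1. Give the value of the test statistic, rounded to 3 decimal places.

t = 1.240

Read off: b = 3.526, SE = 2.843 for daily light exposure.
H₀: β₁ = 0 vs H₁: β₁ ≠ 0.
t = 3.526 / 2.843 = 1.240.
df = n − k − 1 = 97 − 3 − 1 = 93.
Two-sided p ≈ 0.2180, which is ≥ 0.1, so fail to reject H₀.
The data do not give significant evidence of an association between daily light exposure and plant height, after adjusting for the other predictors.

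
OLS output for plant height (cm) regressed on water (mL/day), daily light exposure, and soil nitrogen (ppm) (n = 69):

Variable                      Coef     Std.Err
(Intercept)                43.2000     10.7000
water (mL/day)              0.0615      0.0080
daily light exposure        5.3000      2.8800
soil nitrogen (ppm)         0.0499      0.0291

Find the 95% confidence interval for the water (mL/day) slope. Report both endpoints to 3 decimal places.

(0.046, 0.077)

Read off: b = 0.0615, SE = 0.0080 for water (mL/day).
df = n − k − 1 = 69 − 3 − 1 = 65.
t* = t_{0.025, 65} = 1.997138.
Margin = t* × SE = 1.997138 × 0.0080 = 0.01598.
CI: 0.0615 ± 0.01598 → (0.046, 0.077).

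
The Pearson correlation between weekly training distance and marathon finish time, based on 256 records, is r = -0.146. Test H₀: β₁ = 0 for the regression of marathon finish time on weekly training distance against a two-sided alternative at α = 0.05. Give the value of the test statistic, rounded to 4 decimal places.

t = -2.3521

t = r·√(n − 2)/√(1 − r²) = -0.146·√254/√0.978684 = -2.3521.
df = n − 2 = 254.
Two-sided p ≈ 0.0194, which is < 0.05, so reject H₀.
There is evidence of a linear association between weekly training distance and marathon finish time.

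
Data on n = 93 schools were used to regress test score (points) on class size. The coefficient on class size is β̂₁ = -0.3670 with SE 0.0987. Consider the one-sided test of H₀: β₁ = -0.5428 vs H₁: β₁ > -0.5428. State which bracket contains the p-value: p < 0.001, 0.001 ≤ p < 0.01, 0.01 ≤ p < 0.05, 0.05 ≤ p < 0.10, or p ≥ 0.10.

t = (-0.3670 − (-0.5428)) / 0.0987 = 1.781.
df = n − 2 = 93 − 2 = 91.
One-sided p = P(T_{91} > t) ≈ 0.0391.
So 0.01 ≤ p < 0.05.

0.01 ≤ p < 0.05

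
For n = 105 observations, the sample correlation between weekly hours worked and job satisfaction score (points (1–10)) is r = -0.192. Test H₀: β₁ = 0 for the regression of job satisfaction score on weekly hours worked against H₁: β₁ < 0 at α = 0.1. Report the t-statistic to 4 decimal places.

t = -1.9855

t = r·√(n − 2)/√(1 − r²) = -0.192·√103/√0.963136 = -1.9855.
df = n − 2 = 103.
One-sided p ≈ 0.0249, which is < 0.1, so reject H₀.
There is evidence of a linear association between weekly hours worked and job satisfaction score.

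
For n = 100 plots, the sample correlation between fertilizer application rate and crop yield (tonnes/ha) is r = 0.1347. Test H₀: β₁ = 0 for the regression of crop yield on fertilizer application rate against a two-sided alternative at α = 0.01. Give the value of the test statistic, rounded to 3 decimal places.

t = r·√(n − 2)/√(1 − r²) = 0.1347·√98/√0.981856 = 1.346.
df = n − 2 = 98.
Two-sided p ≈ 0.1815, which is ≥ 0.01, so fail to reject H₀.
The data do not give significant evidence of a linear association between fertilizer application rate and crop yield.

t = 1.346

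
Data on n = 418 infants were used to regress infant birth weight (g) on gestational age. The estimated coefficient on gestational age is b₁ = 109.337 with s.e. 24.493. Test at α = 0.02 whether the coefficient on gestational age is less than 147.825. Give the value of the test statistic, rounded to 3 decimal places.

t = -1.571

H₀: β₁ = 147.825 vs H₁: β₁ < 147.825.
t = (b₁ − β₁⁰)/SE = (109.337 − 147.825) / 24.493 = -1.571.
df = n − 2 = 418 − 2 = 416.
One-sided p ≈ 0.0584, which is ≥ 0.02, so fail to reject H₀.
The data do not give significant evidence that the true slope on gestational age is below 147.825 g per unit.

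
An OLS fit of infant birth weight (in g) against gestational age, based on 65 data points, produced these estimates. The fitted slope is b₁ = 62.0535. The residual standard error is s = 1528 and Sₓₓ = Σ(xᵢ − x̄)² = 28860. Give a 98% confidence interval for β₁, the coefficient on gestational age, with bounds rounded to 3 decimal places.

SE(b₁) = s/√Sₓₓ = 1528/√28860 = 8.99446.
df = n − 2 = 63.
t* = t_{0.01, 63} = 2.387008.
Margin = t* × SE = 2.387008 × 8.99446 = 21.46985.
CI: 62.0535 ± 21.46985 → (40.584, 83.523).
With 98% confidence, each one-unit increase in gestational age is associated with a change of between 40.584 and 83.523 g in infant birth weight.

(40.584, 83.523)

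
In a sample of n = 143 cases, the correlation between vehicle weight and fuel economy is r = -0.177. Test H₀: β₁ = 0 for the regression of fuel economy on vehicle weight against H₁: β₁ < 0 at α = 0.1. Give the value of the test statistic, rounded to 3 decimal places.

t = r·√(n − 2)/√(1 − r²) = -0.177·√141/√0.968671 = -2.135.
df = n − 2 = 141.
One-sided p ≈ 0.0172, which is < 0.1, so reject H₀.
There is evidence of a linear association between vehicle weight and fuel economy.

t = -2.135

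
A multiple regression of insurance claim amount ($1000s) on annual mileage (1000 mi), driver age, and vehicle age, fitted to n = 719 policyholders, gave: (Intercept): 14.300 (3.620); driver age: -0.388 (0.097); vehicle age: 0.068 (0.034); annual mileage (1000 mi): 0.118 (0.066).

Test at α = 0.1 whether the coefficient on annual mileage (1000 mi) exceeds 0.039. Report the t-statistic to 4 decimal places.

t = 1.1970

Read off: b = 0.118, SE = 0.066 for annual mileage (1000 mi).
H₀: β₁ = 0.039 vs H₁: β₁ > 0.039.
t = (0.118 − 0.039) / 0.066 = 1.1970.
df = n − k − 1 = 719 − 3 − 1 = 715.
One-sided p ≈ 0.1159, which is ≥ 0.1, so fail to reject H₀.
The data do not give significant evidence that the true slope on annual mileage (1000 mi) exceeds 0.039 $1000s per unit, holding the other predictors fixed.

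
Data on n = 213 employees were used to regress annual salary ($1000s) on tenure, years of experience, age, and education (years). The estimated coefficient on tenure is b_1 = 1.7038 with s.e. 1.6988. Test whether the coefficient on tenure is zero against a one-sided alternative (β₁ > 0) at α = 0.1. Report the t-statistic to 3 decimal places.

H₀: β₁ = 0 vs H₁: β₁ > 0.
t = (b_1 − β₁⁰)/SE = 1.7038 / 1.6988 = 1.003.
df = n − k − 1 = 213 − 4 − 1 = 208.
One-sided p ≈ 0.1585, which is ≥ 0.1, so fail to reject H₀.
The data do not give significant evidence that the true slope on tenure is positive, holding the other predictors fixed.

t = 1.003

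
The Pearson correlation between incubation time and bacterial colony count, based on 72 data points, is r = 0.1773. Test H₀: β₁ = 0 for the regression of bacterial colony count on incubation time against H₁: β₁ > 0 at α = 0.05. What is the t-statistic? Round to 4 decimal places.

t = 1.5073

t = r·√(n − 2)/√(1 − r²) = 0.1773·√70/√0.968565 = 1.5073.
df = n − 2 = 70.
One-sided p ≈ 0.0681, which is ≥ 0.05, so fail to reject H₀.
The data do not give significant evidence of a linear association between incubation time and bacterial colony count.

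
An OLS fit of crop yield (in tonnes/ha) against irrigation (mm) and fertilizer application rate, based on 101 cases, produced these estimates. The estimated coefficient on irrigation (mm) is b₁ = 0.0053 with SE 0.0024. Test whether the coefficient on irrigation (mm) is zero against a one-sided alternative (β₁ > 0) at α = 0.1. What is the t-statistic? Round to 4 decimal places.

t = 2.2083

H₀: β₁ = 0 vs H₁: β₁ > 0.
t = (b₁ − β₁⁰)/SE = 0.0053 / 0.0024 = 2.2083.
df = n − k − 1 = 101 − 2 − 1 = 98.
One-sided p ≈ 0.0148, which is < 0.1, so reject H₀.
There is evidence that the true slope on irrigation (mm) is positive, holding the other predictors fixed.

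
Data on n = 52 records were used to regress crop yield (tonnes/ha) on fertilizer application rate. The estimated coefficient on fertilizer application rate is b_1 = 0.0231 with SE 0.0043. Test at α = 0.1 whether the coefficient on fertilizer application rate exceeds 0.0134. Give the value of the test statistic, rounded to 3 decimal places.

t = 2.256

H₀: β₁ = 0.0134 vs H₁: β₁ > 0.0134.
t = (b_1 − β₁⁰)/SE = (0.0231 − 0.0134) / 0.0043 = 2.256.
df = n − 2 = 52 − 2 = 50.
One-sided p ≈ 0.0142, which is < 0.1, so reject H₀.
There is evidence that the true slope on fertilizer application rate exceeds 0.0134 tonnes/ha per unit.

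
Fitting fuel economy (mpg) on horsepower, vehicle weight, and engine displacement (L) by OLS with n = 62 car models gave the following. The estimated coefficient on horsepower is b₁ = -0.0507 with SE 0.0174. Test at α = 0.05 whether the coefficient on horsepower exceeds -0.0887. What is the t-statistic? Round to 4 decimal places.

H₀: β₁ = -0.0887 vs H₁: β₁ > -0.0887.
t = (b₁ − β₁⁰)/SE = (-0.0507 − (-0.0887)) / 0.0174 = 2.1839.
df = n − k − 1 = 62 − 3 − 1 = 58.
One-sided p ≈ 0.0165, which is < 0.05, so reject H₀.
There is evidence that the true slope on horsepower exceeds -0.0887 mpg per unit, holding the other predictors fixed.

t = 2.1839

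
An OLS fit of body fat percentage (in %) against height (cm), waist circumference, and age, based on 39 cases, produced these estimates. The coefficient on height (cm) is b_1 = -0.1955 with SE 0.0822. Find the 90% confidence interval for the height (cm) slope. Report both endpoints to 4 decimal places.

df = n − k − 1 = 39 − 3 − 1 = 35.
t* = t_{0.05, 35} = 1.689572.
Margin = t* × SE = 1.689572 × 0.0822 = 0.138883.
CI: -0.1955 ± 0.138883 → (-0.3344, -0.0566).
With 90% confidence, each one-unit increase in height (cm) is associated with a change of between -0.3344 and -0.0566 % in body fat percentage, holding the other predictors fixed.

(-0.3344, -0.0566)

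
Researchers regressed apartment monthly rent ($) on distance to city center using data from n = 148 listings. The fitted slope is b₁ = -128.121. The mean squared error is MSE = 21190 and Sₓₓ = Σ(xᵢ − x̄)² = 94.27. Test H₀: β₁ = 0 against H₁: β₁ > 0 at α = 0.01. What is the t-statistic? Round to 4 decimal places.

SE(b₁) = √(MSE/Sₓₓ) = √(21190/94.27) = 14.9927.
t = -128.121 / 14.9927 = -8.5456.
df = n − 2 = 146.
One-sided p ≈ 1.0000, which is ≥ 0.01, so fail to reject H₀.
The data do not give significant evidence that the true slope on distance to city center is positive.

t = -8.5456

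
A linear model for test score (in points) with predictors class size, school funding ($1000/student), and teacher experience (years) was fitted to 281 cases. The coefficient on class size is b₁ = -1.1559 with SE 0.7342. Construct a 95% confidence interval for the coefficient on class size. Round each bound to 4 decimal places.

(-2.6012, 0.2894)

df = n − k − 1 = 281 − 3 − 1 = 277.
t* = t_{0.025, 277} = 1.968565.
Margin = t* × SE = 1.968565 × 0.7342 = 1.445320.
CI: -1.1559 ± 1.445320 → (-2.6012, 0.2894).
With 95% confidence, each one-unit increase in class size is associated with a change of between -2.6012 and 0.2894 points in test score, holding the other predictors fixed.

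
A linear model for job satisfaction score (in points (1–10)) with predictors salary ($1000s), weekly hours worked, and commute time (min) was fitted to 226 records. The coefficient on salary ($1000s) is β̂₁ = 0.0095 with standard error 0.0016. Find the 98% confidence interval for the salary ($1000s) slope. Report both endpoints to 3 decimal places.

(0.006, 0.013)

df = n − k − 1 = 226 − 3 − 1 = 222.
t* = t_{0.01, 222} = 2.343262.
Margin = t* × SE = 2.343262 × 0.0016 = 0.00375.
CI: 0.0095 ± 0.00375 → (0.006, 0.013).
With 98% confidence, each one-unit increase in salary ($1000s) is associated with a change of between 0.006 and 0.013 points (1–10) in job satisfaction score, holding the other predictors fixed.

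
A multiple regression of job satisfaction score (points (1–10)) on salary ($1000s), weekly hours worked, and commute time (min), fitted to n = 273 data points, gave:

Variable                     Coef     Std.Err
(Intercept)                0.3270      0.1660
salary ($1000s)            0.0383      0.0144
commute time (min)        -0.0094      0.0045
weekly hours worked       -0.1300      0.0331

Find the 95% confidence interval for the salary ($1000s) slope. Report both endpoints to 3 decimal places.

(0.010, 0.067)

Read off: b = 0.0383, SE = 0.0144 for salary ($1000s).
df = n − k − 1 = 273 − 3 − 1 = 269.
t* = t_{0.025, 269} = 1.968822.
Margin = t* × SE = 1.968822 × 0.0144 = 0.02835.
CI: 0.0383 ± 0.02835 → (0.010, 0.067).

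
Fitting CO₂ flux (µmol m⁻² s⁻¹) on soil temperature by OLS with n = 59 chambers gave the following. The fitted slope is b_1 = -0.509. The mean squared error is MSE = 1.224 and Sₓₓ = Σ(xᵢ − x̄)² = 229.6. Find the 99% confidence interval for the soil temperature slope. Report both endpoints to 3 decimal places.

SE(b_1) = √(MSE/Sₓₓ) = √(1.224/229.6) = 0.0730138.
df = n − 2 = 57.
t* = t_{0.005, 57} = 2.66487.
Margin = t* × SE = 2.66487 × 0.0730138 = 0.19457.
CI: -0.509 ± 0.19457 → (-0.704, -0.314).
With 99% confidence, each one-unit increase in soil temperature is associated with a change of between -0.704 and -0.314 µmol m⁻² s⁻¹ in CO₂ flux.

(-0.704, -0.314)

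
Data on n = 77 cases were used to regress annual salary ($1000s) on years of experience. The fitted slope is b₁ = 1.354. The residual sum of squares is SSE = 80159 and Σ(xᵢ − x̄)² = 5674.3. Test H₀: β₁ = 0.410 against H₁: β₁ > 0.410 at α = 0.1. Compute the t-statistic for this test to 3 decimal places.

MSE = SSE/(n − 2) = 80159/75 = 1068.79.
SE(b₁) = √(MSE/Sₓₓ) = √(1068.79/5674.3) = 0.434.
t = (1.354 − 0.410) / 0.434 = 2.175.
df = n − 2 = 75.
One-sided p ≈ 0.0164, which is < 0.1, so reject H₀.
There is evidence that the true slope on years of experience exceeds 0.410 $1000s per unit.

t = 2.175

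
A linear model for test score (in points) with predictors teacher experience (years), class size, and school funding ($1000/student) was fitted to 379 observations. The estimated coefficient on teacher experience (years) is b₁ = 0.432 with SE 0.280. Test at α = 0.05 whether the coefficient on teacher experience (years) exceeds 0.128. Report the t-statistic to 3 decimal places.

H₀: β₁ = 0.128 vs H₁: β₁ > 0.128.
t = (b₁ − β₁⁰)/SE = (0.432 − 0.128) / 0.280 = 1.086.
df = n − k − 1 = 379 − 3 − 1 = 375.
One-sided p ≈ 0.1392, which is ≥ 0.05, so fail to reject H₀.
The data do not give significant evidence that the true slope on teacher experience (years) exceeds 0.128 points per unit, holding the other predictors fixed.

t = 1.086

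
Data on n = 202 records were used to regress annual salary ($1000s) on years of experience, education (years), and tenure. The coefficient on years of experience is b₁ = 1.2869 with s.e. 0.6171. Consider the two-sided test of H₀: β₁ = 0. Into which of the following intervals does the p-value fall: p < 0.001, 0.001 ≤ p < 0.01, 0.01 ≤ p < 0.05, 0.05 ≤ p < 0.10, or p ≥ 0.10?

t = 1.2869 / 0.6171 = 2.085.
df = n − k − 1 = 202 − 3 − 1 = 198.
Two-sided p = 2·P(T_{198} > |t|) ≈ 0.0383.
So 0.01 ≤ p < 0.05.

0.01 ≤ p < 0.05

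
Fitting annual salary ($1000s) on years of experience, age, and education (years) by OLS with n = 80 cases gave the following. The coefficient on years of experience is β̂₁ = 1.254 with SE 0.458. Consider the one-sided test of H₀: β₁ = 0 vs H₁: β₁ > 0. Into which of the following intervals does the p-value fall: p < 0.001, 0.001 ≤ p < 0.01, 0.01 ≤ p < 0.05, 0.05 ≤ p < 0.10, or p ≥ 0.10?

0.001 ≤ p < 0.01

t = 1.254 / 0.458 = 2.738.
df = n − k − 1 = 80 − 3 − 1 = 76.
One-sided p = P(T_{76} > t) ≈ 0.0038.
So 0.001 ≤ p < 0.01.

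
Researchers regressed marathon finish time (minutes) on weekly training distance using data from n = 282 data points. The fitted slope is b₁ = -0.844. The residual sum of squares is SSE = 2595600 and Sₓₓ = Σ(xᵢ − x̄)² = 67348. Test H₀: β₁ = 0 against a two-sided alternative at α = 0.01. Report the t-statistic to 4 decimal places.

MSE = SSE/(n − 2) = 2595600/280 = 9270.
SE(b₁) = √(MSE/Sₓₓ) = √(9270/67348) = 0.371003.
t = -0.844 / 0.371003 = -2.2749.
df = n − 2 = 280.
Two-sided p ≈ 0.0237, which is ≥ 0.01, so fail to reject H₀.
The data do not give significant evidence of an association between weekly training distance and marathon finish time.

t = -2.2749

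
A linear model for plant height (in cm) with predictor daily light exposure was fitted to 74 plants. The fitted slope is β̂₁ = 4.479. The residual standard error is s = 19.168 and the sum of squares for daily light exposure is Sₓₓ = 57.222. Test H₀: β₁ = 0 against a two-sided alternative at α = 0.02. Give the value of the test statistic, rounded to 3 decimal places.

SE(β̂₁) = s/√Sₓₓ = 19.168/√57.222 = 2.53393.
t = 4.479 / 2.53393 = 1.768.
df = n − 2 = 72.
Two-sided p ≈ 0.0814, which is ≥ 0.02, so fail to reject H₀.
The data do not give significant evidence of an association between daily light exposure and plant height.

t = 1.768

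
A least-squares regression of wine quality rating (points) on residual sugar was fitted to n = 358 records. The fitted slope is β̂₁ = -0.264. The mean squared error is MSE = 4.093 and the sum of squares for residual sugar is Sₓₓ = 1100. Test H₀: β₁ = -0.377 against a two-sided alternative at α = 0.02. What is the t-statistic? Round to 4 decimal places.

t = 1.8525

SE(β̂₁) = √(MSE/Sₓₓ) = √(4.093/1100) = 0.0609993.
t = (-0.264 − (-0.377)) / 0.0609993 = 1.8525.
df = n − 2 = 356.
Two-sided p ≈ 0.0648, which is ≥ 0.02, so fail to reject H₀.
The data are consistent with a true slope of -0.377 points per unit of residual sugar.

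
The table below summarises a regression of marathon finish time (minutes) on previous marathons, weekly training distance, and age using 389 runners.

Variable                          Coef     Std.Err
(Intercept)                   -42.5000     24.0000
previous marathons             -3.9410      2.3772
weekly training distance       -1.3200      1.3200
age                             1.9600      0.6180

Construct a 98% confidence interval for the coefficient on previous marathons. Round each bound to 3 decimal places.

(-9.494, 1.612)

Read off: b = -3.9410, SE = 2.3772 for previous marathons.
df = n − k − 1 = 389 − 3 − 1 = 385.
t* = t_{0.01, 385} = 2.336072.
Margin = t* × SE = 2.336072 × 2.3772 = 5.55331.
CI: -3.9410 ± 5.55331 → (-9.494, 1.612).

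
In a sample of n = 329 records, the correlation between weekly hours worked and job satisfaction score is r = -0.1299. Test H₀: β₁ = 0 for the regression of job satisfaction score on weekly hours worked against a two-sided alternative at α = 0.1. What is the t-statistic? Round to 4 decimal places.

t = -2.3691

t = r·√(n − 2)/√(1 − r²) = -0.1299·√327/√0.983126 = -2.3691.
df = n − 2 = 327.
Two-sided p ≈ 0.0184, which is < 0.1, so reject H₀.
There is evidence of a linear association between weekly hours worked and job satisfaction score.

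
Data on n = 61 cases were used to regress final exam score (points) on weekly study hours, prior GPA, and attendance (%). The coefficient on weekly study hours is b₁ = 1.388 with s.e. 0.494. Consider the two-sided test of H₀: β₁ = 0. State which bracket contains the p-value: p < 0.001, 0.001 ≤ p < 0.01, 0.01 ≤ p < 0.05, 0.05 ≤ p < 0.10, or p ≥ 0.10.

t = 1.388 / 0.494 = 2.810.
df = n − k − 1 = 61 − 3 − 1 = 57.
Two-sided p = 2·P(T_{57} > |t|) ≈ 0.0068.
So 0.001 ≤ p < 0.01.

0.001 ≤ p < 0.01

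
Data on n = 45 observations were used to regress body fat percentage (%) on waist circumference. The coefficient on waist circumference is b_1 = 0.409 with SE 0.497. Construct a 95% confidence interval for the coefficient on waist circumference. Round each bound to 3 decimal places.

df = n − 2 = 45 − 2 = 43.
t* = t_{0.025, 43} = 2.016692.
Margin = t* × SE = 2.016692 × 0.497 = 1.00230.
CI: 0.409 ± 1.00230 → (-0.593, 1.411).
With 95% confidence, each one-unit increase in waist circumference is associated with a change of between -0.593 and 1.411 % in body fat percentage.

(-0.593, 1.411)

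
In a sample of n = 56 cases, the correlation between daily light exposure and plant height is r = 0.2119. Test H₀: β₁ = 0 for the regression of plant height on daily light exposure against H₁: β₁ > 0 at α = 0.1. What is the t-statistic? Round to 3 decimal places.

t = r·√(n − 2)/√(1 − r²) = 0.2119·√54/√0.955098 = 1.593.
df = n − 2 = 54.
One-sided p ≈ 0.0585, which is < 0.1, so reject H₀.
There is evidence of a linear association between daily light exposure and plant height.

t = 1.593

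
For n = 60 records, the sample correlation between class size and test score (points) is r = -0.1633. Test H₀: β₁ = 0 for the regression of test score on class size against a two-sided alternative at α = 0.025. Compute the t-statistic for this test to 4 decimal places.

t = -1.2606

t = r·√(n − 2)/√(1 − r²) = -0.1633·√58/√0.973333 = -1.2606.
df = n − 2 = 58.
Two-sided p ≈ 0.2125, which is ≥ 0.025, so fail to reject H₀.
The data do not give significant evidence of a linear association between class size and test score.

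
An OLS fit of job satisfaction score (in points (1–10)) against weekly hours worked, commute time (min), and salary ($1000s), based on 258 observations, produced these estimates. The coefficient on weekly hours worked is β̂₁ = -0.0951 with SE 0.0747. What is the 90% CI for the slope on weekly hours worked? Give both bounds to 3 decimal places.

(-0.218, 0.028)

df = n − k − 1 = 258 − 3 − 1 = 254.
t* = t_{0.05, 254} = 1.650875.
Margin = t* × SE = 1.650875 × 0.0747 = 0.12332.
CI: -0.0951 ± 0.12332 → (-0.218, 0.028).
With 90% confidence, each one-unit increase in weekly hours worked is associated with a change of between -0.218 and 0.028 points (1–10) in job satisfaction score, holding the other predictors fixed.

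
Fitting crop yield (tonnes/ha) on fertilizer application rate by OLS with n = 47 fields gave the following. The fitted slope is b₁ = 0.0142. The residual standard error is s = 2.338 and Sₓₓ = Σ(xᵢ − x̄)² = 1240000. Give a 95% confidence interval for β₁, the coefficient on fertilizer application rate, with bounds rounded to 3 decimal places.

SE(b₁) = s/√Sₓₓ = 2.338/√1240000 = 0.00209959.
df = n − 2 = 45.
t* = t_{0.025, 45} = 2.014103.
Margin = t* × SE = 2.014103 × 0.00209959 = 0.00423.
CI: 0.0142 ± 0.00423 → (0.010, 0.018).
With 95% confidence, each one-unit increase in fertilizer application rate is associated with a change of between 0.010 and 0.018 tonnes/ha in crop yield.

(0.010, 0.018)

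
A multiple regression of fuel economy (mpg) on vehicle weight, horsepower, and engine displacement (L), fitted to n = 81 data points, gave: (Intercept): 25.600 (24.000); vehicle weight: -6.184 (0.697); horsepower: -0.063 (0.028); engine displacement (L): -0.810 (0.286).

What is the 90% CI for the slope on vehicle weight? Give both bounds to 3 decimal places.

Read off: b = -6.184, SE = 0.697 for vehicle weight.
df = n − k − 1 = 81 − 3 − 1 = 77.
t* = t_{0.05, 77} = 1.664885.
Margin = t* × SE = 1.664885 × 0.697 = 1.16042.
CI: -6.184 ± 1.16042 → (-7.344, -5.024).

(-7.344, -5.024)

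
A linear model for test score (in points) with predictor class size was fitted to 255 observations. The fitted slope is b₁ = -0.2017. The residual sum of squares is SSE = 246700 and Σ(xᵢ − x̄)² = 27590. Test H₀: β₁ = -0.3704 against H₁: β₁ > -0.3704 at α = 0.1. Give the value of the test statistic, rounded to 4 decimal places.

MSE = SSE/(n − 2) = 246700/253 = 975.099.
SE(b₁) = √(MSE/Sₓₓ) = √(975.099/27590) = 0.187996.
t = (-0.2017 − (-0.3704)) / 0.187996 = 0.8974.
df = n − 2 = 253.
One-sided p ≈ 0.1852, which is ≥ 0.1, so fail to reject H₀.
The data do not give significant evidence that the true slope on class size exceeds -0.3704 points per unit.

t = 0.8974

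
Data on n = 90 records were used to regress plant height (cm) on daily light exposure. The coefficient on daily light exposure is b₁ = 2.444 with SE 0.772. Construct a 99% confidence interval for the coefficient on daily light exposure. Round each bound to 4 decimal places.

df = n − 2 = 90 − 2 = 88.
t* = t_{0.005, 88} = 2.632858.
Margin = t* × SE = 2.632858 × 0.772 = 2.032566.
CI: 2.444 ± 2.032566 → (0.4114, 4.4766).
With 99% confidence, each one-unit increase in daily light exposure is associated with a change of between 0.4114 and 4.4766 cm in plant height.

(0.4114, 4.4766)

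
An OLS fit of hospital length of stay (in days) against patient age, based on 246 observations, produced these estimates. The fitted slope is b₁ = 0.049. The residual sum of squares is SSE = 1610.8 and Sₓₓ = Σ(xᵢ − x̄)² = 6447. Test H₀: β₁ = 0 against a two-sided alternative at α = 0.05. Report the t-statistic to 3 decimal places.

t = 1.531

MSE = SSE/(n − 2) = 1610.8/244 = 6.60164.
SE(b₁) = √(MSE/Sₓₓ) = √(6.60164/6447) = 0.0319998.
t = 0.049 / 0.0319998 = 1.531.
df = n − 2 = 244.
Two-sided p ≈ 0.1270, which is ≥ 0.05, so fail to reject H₀.
The data do not give significant evidence of an association between patient age and hospital length of stay.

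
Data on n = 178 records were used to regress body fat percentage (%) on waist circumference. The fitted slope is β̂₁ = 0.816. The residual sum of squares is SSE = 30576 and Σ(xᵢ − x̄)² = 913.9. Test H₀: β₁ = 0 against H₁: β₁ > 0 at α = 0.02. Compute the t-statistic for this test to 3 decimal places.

MSE = SSE/(n − 2) = 30576/176 = 173.727.
SE(β̂₁) = √(MSE/Sₓₓ) = √(173.727/913.9) = 0.435998.
t = 0.816 / 0.435998 = 1.872.
df = n − 2 = 176.
One-sided p ≈ 0.0315, which is ≥ 0.02, so fail to reject H₀.
The data do not give significant evidence that the true slope on waist circumference is positive.

t = 1.872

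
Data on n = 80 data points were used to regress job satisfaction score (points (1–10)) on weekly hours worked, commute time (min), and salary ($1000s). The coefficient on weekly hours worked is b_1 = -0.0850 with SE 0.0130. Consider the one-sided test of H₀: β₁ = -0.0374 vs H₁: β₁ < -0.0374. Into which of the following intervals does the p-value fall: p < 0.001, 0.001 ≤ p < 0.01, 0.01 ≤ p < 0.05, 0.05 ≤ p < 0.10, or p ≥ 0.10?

p < 0.001

t = (-0.0850 − (-0.0374)) / 0.0130 = -3.662.
df = n − k − 1 = 80 − 3 − 1 = 76.
One-sided p = P(T_{76} < t) ≈ 0.0002.
So p < 0.001.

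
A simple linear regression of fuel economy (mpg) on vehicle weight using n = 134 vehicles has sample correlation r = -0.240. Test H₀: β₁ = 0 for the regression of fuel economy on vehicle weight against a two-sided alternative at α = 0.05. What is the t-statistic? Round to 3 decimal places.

t = -2.840

t = r·√(n − 2)/√(1 − r²) = -0.240·√132/√0.9424 = -2.840.
df = n − 2 = 132.
Two-sided p ≈ 0.0052, which is < 0.05, so reject H₀.
There is evidence of a linear association between vehicle weight and fuel economy.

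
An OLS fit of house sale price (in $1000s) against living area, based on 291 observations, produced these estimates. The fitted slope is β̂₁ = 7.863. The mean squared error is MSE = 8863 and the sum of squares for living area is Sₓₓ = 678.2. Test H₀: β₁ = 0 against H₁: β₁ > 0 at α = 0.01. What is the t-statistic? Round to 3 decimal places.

SE(β̂₁) = √(MSE/Sₓₓ) = √(8863/678.2) = 3.61503.
t = 7.863 / 3.61503 = 2.175.
df = n − 2 = 289.
One-sided p ≈ 0.0152, which is ≥ 0.01, so fail to reject H₀.
The data do not give significant evidence that the true slope on living area is positive.

t = 2.175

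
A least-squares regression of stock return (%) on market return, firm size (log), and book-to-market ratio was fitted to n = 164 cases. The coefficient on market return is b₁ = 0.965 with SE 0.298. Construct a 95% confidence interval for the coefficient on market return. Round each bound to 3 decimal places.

df = n − k − 1 = 164 − 3 − 1 = 160.
t* = t_{0.025, 160} = 1.974902.
Margin = t* × SE = 1.974902 × 0.298 = 0.58852.
CI: 0.965 ± 0.58852 → (0.376, 1.554).
With 95% confidence, each one-unit increase in market return is associated with a change of between 0.376 and 1.554 % in stock return, holding the other predictors fixed.

(0.376, 1.554)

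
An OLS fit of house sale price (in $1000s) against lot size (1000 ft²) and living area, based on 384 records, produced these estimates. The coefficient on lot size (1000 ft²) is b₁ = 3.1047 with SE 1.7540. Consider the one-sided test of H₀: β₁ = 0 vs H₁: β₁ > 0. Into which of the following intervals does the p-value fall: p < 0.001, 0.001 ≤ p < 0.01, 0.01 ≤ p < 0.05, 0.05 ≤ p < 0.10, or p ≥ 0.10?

0.01 ≤ p < 0.05

t = 3.1047 / 1.7540 = 1.770.
df = n − k − 1 = 384 − 2 − 1 = 381.
One-sided p = P(T_{381} > t) ≈ 0.0388.
So 0.01 ≤ p < 0.05.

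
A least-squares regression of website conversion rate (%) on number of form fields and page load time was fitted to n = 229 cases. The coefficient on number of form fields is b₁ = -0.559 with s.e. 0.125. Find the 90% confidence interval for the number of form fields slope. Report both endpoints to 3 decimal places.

df = n − k − 1 = 229 − 2 − 1 = 226.
t* = t_{0.05, 226} = 1.651624.
Margin = t* × SE = 1.651624 × 0.125 = 0.20645.
CI: -0.559 ± 0.20645 → (-0.765, -0.353).
With 90% confidence, each one-unit increase in number of form fields is associated with a change of between -0.765 and -0.353 % in website conversion rate, holding the other predictors fixed.

(-0.765, -0.353)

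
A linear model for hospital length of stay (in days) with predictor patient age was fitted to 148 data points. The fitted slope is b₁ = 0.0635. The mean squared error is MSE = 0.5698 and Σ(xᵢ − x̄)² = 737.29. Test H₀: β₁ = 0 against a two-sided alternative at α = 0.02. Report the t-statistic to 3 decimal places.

SE(b₁) = √(MSE/Sₓₓ) = √(0.5698/737.29) = 0.0277998.
t = 0.0635 / 0.0277998 = 2.284.
df = n − 2 = 146.
Two-sided p ≈ 0.0238, which is ≥ 0.02, so fail to reject H₀.
The data do not give significant evidence of an association between patient age and hospital length of stay.

t = 2.284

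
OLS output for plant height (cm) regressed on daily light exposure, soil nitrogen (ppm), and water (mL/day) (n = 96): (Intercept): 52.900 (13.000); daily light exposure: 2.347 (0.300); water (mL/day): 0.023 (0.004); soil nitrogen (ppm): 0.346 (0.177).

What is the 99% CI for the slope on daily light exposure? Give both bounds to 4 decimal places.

Read off: b = 2.347, SE = 0.300 for daily light exposure.
df = n − k − 1 = 96 − 3 − 1 = 92.
t* = t_{0.005, 92} = 2.63033.
Margin = t* × SE = 2.63033 × 0.300 = 0.789099.
CI: 2.347 ± 0.789099 → (1.5579, 3.1361).

(1.5579, 3.1361)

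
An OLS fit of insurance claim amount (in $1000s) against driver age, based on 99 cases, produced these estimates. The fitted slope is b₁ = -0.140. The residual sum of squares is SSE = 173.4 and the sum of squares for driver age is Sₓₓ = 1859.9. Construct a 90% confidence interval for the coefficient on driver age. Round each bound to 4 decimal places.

MSE = SSE/(n − 2) = 173.4/97 = 1.78763.
SE(b₁) = √(MSE/Sₓₓ) = √(1.78763/1859.9) = 0.0310023.
df = n − 2 = 97.
t* = t_{0.05, 97} = 1.660715.
Margin = t* × SE = 1.660715 × 0.0310023 = 0.051486.
CI: -0.140 ± 0.051486 → (-0.1915, -0.0885).
With 90% confidence, each one-unit increase in driver age is associated with a change of between -0.1915 and -0.0885 $1000s in insurance claim amount.

(-0.1915, -0.0885)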